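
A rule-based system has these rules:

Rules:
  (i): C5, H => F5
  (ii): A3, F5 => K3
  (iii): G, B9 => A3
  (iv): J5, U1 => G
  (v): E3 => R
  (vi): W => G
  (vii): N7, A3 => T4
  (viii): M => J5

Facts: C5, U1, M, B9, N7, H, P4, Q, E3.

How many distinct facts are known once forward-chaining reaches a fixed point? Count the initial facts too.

16

Round 1 — (i), (v), (viii), derive F5, R, J5.
Round 2 — (iv), derive G.
Round 3 — (iii), derive A3.
Round 4 — (ii), (vii), derive K3, T4.
Closure: {A3, B9, C5, E3, F5, G, H, J5, K3, M, N7, P4, Q, R, T4, U1} — 16 facts.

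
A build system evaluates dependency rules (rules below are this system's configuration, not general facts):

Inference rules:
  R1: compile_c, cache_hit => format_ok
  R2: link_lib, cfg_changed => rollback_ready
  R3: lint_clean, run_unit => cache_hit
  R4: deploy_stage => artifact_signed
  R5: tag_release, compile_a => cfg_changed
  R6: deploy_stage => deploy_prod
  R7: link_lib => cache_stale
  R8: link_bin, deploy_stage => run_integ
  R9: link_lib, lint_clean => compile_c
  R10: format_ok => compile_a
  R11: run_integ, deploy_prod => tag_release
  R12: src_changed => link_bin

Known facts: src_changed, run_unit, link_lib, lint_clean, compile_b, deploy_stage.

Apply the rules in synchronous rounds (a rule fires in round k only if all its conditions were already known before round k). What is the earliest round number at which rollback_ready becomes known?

Round 1 fires R3, R4, R6, R7, R9, R12, giving cache_hit, artifact_signed, deploy_prod, cache_stale, compile_c, link_bin.
Round 2 fires R1, R8, giving format_ok, run_integ.
Round 3 fires R10, R11, giving compile_a, tag_release.
Round 4 fires R5, giving cfg_changed.
Round 5 fires R2, giving rollback_ready.
rollback_ready first appears in round 5.

5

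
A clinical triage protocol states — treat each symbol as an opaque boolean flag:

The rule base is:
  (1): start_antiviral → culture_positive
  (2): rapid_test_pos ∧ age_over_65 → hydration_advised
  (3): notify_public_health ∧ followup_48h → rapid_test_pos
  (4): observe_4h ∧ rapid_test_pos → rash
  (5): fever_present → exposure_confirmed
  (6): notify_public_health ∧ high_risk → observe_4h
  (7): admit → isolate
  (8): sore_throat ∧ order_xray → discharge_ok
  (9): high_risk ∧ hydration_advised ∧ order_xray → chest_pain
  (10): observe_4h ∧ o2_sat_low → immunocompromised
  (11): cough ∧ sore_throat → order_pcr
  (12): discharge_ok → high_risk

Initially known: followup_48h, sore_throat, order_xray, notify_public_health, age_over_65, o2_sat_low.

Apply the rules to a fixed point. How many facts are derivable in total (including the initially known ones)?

14

Round 1: (3) [notify_public_health ∧ followup_48h → rapid_test_pos]; (8) [sore_throat ∧ order_xray → discharge_ok]. Adds rapid_test_pos, discharge_ok.
Round 2: (2) [rapid_test_pos ∧ age_over_65 → hydration_advised]; (12) [discharge_ok → high_risk]. Adds hydration_advised, high_risk.
Round 3: (6) [notify_public_health ∧ high_risk → observe_4h]; (9) [high_risk ∧ hydration_advised ∧ order_xray → chest_pain]. Adds observe_4h, chest_pain.
Round 4: (4) [observe_4h ∧ rapid_test_pos → rash]; (10) [observe_4h ∧ o2_sat_low → immunocompromised]. Adds rash, immunocompromised.
Closure: {age_over_65, chest_pain, discharge_ok, followup_48h, high_risk, hydration_advised, immunocompromised, notify_public_health, o2_sat_low, observe_4h, order_xray, rapid_test_pos, rash, sore_throat} — 14 facts.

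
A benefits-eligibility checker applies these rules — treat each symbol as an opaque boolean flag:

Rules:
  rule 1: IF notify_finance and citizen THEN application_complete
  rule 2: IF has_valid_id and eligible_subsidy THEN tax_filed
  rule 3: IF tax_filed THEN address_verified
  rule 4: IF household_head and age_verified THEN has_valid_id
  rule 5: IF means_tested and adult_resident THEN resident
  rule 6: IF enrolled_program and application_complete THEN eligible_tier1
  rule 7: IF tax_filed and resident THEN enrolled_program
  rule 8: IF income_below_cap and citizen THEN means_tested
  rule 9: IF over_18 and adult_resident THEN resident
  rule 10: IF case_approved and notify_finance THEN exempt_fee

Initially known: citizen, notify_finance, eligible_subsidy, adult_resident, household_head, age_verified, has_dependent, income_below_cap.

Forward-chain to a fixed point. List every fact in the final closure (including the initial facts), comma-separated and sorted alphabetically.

Round 1 fires rule 1, rule 4, rule 8, giving application_complete, has_valid_id, means_tested.
Round 2 fires rule 2, rule 5, giving tax_filed, resident.
Round 3 fires rule 3, rule 7, giving address_verified, enrolled_program.
Round 4 fires rule 6, giving eligible_tier1.

address_verified, adult_resident, age_verified, application_complete, citizen, eligible_subsidy, eligible_tier1, enrolled_program, has_dependent, has_valid_id, household_head, income_below_cap, means_tested, notify_finance, resident, tax_filed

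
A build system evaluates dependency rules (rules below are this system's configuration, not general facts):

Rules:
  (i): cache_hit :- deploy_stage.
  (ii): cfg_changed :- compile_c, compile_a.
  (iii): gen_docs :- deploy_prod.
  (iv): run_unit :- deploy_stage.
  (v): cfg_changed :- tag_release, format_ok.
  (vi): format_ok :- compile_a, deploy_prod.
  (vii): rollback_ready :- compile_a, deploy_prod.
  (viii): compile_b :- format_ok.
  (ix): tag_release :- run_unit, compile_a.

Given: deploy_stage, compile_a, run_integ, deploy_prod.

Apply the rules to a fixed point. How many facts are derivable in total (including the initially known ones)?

12

[1] (i) [cache_hit :- deploy_stage.]; (iii) [gen_docs :- deploy_prod.]; (iv) [run_unit :- deploy_stage.]; (vi) [format_ok :- compile_a, deploy_prod.]; (vii) [rollback_ready :- compile_a, deploy_prod.]. ⇒ new: cache_hit, gen_docs, run_unit, format_ok, rollback_ready.
[2] (viii) [compile_b :- format_ok.]; (ix) [tag_release :- run_unit, compile_a.]. ⇒ new: compile_b, tag_release.
[3] (v) [cfg_changed :- tag_release, format_ok.]. ⇒ new: cfg_changed.
Closure: {cache_hit, cfg_changed, compile_a, compile_b, deploy_prod, deploy_stage, format_ok, gen_docs, rollback_ready, run_integ, run_unit, tag_release} — 12 facts.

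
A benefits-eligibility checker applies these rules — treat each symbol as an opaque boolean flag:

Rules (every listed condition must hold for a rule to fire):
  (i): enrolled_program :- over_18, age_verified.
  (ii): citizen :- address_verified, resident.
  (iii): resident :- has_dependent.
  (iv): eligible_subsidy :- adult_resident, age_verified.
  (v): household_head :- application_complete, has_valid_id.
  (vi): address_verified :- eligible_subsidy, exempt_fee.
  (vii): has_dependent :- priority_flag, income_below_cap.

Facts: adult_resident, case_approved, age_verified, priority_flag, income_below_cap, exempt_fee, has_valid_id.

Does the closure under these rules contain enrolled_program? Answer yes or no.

Round 1 fires (iv), (vii), giving eligible_subsidy, has_dependent.
Round 2 fires (iii), (vi), giving resident, address_verified.
Round 3 fires (ii), giving citizen.
Fixed point reached. enrolled_program is concluded only by (i); (i) needs over_18 (never derived).

no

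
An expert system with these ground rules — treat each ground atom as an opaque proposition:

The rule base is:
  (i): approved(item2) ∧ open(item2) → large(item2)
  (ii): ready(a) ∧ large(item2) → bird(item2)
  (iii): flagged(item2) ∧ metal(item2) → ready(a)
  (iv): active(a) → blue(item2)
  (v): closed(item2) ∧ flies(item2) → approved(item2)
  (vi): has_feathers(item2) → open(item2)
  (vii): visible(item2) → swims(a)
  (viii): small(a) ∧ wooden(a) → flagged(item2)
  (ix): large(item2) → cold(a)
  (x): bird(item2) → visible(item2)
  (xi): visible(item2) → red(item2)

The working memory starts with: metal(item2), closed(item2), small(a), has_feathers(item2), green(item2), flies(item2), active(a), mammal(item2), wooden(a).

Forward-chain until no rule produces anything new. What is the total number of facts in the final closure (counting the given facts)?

20

[1] (iv) [active(a) → blue(item2)]; (v) [closed(item2) ∧ flies(item2) → approved(item2)]; (vi) [has_feathers(item2) → open(item2)]; (viii) [small(a) ∧ wooden(a) → flagged(item2)]. ⇒ new: blue(item2), approved(item2), open(item2), flagged(item2).
[2] (i) [approved(item2) ∧ open(item2) → large(item2)]; (iii) [flagged(item2) ∧ metal(item2) → ready(a)]. ⇒ new: large(item2), ready(a).
[3] (ii) [ready(a) ∧ large(item2) → bird(item2)]; (ix) [large(item2) → cold(a)]. ⇒ new: bird(item2), cold(a).
[4] (x) [bird(item2) → visible(item2)]. ⇒ new: visible(item2).
[5] (vii) [visible(item2) → swims(a)]; (xi) [visible(item2) → red(item2)]. ⇒ new: swims(a), red(item2).
Closure: {active(a), approved(item2), bird(item2), blue(item2), closed(item2), cold(a), flagged(item2), flies(item2), green(item2), has_feathers(item2), large(item2), mammal(item2), metal(item2), open(item2), ready(a), red(item2), small(a), swims(a), visible(item2), wooden(a)} — 20 facts.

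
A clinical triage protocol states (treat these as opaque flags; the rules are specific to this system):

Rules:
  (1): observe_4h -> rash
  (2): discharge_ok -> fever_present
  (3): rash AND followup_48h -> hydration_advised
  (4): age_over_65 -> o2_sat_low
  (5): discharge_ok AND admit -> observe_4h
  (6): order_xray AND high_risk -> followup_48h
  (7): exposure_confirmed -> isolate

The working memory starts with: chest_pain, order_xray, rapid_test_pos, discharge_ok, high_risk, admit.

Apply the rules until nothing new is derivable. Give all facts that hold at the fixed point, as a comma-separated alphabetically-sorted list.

[1] (2) [discharge_ok -> fever_present]; (5) [discharge_ok AND admit -> observe_4h]; (6) [order_xray AND high_risk -> followup_48h]. ⇒ new: fever_present, observe_4h, followup_48h.
[2] (1) [observe_4h -> rash]. ⇒ new: rash.
[3] (3) [rash AND followup_48h -> hydration_advised]. ⇒ new: hydration_advised.

admit, chest_pain, discharge_ok, fever_present, followup_48h, high_risk, hydration_advised, observe_4h, order_xray, rapid_test_pos, rash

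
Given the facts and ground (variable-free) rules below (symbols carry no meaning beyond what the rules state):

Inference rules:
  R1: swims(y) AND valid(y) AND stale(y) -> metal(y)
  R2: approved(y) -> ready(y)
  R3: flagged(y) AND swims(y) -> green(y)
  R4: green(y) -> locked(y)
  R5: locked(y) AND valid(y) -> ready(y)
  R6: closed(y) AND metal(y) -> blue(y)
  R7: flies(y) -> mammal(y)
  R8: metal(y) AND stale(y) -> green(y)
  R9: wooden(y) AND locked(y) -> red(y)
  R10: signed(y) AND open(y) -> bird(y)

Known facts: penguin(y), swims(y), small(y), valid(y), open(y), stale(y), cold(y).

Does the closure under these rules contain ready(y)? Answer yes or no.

yes

[1] R1 [swims(y) AND valid(y) AND stale(y) -> metal(y)]. ⇒ new: metal(y).
[2] R8 [metal(y) AND stale(y) -> green(y)]. ⇒ new: green(y).
[3] R4 [green(y) -> locked(y)]. ⇒ new: locked(y).
[4] R5 [locked(y) AND valid(y) -> ready(y)]. ⇒ new: ready(y).
ready(y) appears in round 4, so it is derivable.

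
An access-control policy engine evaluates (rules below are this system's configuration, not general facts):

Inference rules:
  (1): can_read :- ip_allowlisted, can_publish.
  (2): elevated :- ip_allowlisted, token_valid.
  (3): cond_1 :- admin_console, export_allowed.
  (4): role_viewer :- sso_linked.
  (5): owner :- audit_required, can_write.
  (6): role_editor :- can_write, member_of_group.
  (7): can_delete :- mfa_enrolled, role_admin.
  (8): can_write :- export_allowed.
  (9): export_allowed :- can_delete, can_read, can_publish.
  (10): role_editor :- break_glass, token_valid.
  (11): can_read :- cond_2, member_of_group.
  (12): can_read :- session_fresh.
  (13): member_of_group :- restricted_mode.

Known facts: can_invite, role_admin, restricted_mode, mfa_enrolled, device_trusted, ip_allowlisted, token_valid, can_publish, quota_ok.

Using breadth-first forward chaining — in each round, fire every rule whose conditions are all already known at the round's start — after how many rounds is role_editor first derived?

4

Round 1 — (1), (2), (7), (13), derive can_read, elevated, can_delete, member_of_group.
Round 2 — (9), derive export_allowed.
Round 3 — (8), derive can_write.
Round 4 — (6), derive role_editor.
role_editor first appears in round 4.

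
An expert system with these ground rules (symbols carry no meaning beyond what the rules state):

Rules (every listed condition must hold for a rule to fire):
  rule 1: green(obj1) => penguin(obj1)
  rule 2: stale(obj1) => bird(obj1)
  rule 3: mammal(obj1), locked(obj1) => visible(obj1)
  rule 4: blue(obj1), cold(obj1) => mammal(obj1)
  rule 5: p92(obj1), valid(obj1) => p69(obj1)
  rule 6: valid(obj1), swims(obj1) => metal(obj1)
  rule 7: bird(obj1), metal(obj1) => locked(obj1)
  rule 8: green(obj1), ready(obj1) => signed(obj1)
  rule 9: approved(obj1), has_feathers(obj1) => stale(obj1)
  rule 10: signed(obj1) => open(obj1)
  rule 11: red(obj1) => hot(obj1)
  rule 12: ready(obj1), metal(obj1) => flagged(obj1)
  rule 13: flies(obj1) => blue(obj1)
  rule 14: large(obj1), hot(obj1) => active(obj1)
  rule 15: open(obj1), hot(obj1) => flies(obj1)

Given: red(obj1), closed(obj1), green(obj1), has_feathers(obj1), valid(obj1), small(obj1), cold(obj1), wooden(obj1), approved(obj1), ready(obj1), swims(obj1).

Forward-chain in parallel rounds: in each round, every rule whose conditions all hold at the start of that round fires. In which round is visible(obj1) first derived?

Round 1 — rule 1, rule 6, rule 8, rule 9, rule 11, derive penguin(obj1), metal(obj1), signed(obj1), stale(obj1), hot(obj1).
Round 2 — rule 2, rule 10, rule 12, derive bird(obj1), open(obj1), flagged(obj1).
Round 3 — rule 7, rule 15, derive locked(obj1), flies(obj1).
Round 4 — rule 13, derive blue(obj1).
Round 5 — rule 4, derive mammal(obj1).
Round 6 — rule 3, derive visible(obj1).
visible(obj1) first appears in round 6.

6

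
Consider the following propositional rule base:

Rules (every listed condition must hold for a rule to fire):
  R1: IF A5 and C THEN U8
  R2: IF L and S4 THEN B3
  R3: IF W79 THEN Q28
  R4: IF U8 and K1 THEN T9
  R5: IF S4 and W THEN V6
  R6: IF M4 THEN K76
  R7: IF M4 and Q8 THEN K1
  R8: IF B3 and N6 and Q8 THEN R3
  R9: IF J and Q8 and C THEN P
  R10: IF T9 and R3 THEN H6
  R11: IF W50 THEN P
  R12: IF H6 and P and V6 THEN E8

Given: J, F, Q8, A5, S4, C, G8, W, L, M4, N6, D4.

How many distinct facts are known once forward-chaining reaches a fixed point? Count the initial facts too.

22

[1] R1 [IF A5 and C THEN U8]; R2 [IF L and S4 THEN B3]; R5 [IF S4 and W THEN V6]; R6 [IF M4 THEN K76]; R7 [IF M4 and Q8 THEN K1]; R9 [IF J and Q8 and C THEN P]. ⇒ new: U8, B3, V6, K76, K1, P.
[2] R4 [IF U8 and K1 THEN T9]; R8 [IF B3 and N6 and Q8 THEN R3]. ⇒ new: T9, R3.
[3] R10 [IF T9 and R3 THEN H6]. ⇒ new: H6.
[4] R12 [IF H6 and P and V6 THEN E8]. ⇒ new: E8.
Closure: {A5, B3, C, D4, E8, F, G8, H6, J, K1, K76, L, M4, N6, P, Q8, R3, S4, T9, U8, V6, W} — 22 facts.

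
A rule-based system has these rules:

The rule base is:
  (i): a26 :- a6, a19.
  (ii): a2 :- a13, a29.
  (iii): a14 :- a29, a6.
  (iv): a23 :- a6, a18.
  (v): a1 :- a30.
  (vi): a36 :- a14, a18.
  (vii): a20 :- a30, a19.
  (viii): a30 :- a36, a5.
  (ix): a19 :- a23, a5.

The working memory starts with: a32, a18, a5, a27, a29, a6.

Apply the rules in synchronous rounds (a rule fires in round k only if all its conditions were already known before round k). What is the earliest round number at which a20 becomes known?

4

[1] (iii) [a14 :- a29, a6.]; (iv) [a23 :- a6, a18.]. ⇒ new: a14, a23.
[2] (vi) [a36 :- a14, a18.]; (ix) [a19 :- a23, a5.]. ⇒ new: a36, a19.
[3] (i) [a26 :- a6, a19.]; (viii) [a30 :- a36, a5.]. ⇒ new: a26, a30.
[4] (v) [a1 :- a30.]; (vii) [a20 :- a30, a19.]. ⇒ new: a1, a20.
a20 first appears in round 4.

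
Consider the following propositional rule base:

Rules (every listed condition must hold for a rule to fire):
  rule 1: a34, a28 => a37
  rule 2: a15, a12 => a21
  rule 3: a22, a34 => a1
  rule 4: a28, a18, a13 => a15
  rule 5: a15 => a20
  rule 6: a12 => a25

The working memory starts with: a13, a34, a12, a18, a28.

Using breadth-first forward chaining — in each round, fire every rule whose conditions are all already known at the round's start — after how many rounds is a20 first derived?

2

Round 1: rule 1 [a34, a28 => a37]; rule 4 [a28, a18, a13 => a15]; rule 6 [a12 => a25]. New: a37, a15, a25.
Round 2: rule 2 [a15, a12 => a21]; rule 5 [a15 => a20]. New: a21, a20.
a20 first appears in round 2.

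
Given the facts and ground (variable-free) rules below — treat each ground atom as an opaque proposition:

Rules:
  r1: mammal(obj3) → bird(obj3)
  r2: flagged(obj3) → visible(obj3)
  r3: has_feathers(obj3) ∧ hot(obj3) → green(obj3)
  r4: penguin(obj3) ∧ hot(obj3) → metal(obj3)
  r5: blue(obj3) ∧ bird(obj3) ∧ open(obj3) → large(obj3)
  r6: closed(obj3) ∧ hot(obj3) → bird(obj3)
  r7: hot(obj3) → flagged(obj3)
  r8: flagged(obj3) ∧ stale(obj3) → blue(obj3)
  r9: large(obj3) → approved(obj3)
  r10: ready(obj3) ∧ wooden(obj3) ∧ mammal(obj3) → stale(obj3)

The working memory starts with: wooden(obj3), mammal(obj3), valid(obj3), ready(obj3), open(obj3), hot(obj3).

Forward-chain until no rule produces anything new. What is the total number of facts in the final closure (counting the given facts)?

Round 1: r1 [mammal(obj3) → bird(obj3)]; r7 [hot(obj3) → flagged(obj3)]; r10 [ready(obj3) ∧ wooden(obj3) ∧ mammal(obj3) → stale(obj3)]. New: bird(obj3), flagged(obj3), stale(obj3).
Round 2: r2 [flagged(obj3) → visible(obj3)]; r8 [flagged(obj3) ∧ stale(obj3) → blue(obj3)]. New: visible(obj3), blue(obj3).
Round 3: r5 [blue(obj3) ∧ bird(obj3) ∧ open(obj3) → large(obj3)]. New: large(obj3).
Round 4: r9 [large(obj3) → approved(obj3)]. New: approved(obj3).
Closure: {approved(obj3), bird(obj3), blue(obj3), flagged(obj3), hot(obj3), large(obj3), mammal(obj3), open(obj3), ready(obj3), stale(obj3), valid(obj3), visible(obj3), wooden(obj3)} — 13 facts.

13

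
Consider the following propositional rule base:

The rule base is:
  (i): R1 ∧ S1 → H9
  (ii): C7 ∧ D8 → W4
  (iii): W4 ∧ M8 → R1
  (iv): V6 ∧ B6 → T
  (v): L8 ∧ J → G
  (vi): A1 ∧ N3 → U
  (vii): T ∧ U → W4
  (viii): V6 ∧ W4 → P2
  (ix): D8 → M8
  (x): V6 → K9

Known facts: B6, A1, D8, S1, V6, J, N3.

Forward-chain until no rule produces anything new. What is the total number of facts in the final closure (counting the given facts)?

15

[1] (iv) [V6 ∧ B6 → T]; (vi) [A1 ∧ N3 → U]; (ix) [D8 → M8]; (x) [V6 → K9]. ⇒ new: T, U, M8, K9.
[2] (vii) [T ∧ U → W4]. ⇒ new: W4.
[3] (iii) [W4 ∧ M8 → R1]; (viii) [V6 ∧ W4 → P2]. ⇒ new: R1, P2.
[4] (i) [R1 ∧ S1 → H9]. ⇒ new: H9.
Closure: {A1, B6, D8, H9, J, K9, M8, N3, P2, R1, S1, T, U, V6, W4} — 15 facts.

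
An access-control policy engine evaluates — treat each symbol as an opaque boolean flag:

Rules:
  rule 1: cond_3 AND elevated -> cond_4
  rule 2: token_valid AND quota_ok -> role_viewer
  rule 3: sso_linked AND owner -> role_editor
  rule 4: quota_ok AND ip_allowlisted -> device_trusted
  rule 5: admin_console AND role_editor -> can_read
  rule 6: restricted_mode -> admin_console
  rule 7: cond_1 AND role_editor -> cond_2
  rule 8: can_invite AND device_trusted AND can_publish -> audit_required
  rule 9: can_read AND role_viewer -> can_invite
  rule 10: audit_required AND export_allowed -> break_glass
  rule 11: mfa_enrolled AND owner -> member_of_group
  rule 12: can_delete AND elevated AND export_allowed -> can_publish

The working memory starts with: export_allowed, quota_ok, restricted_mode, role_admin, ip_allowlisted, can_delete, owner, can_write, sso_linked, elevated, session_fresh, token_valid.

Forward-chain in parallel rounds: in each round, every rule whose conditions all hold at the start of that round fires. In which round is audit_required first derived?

4

Round 1 fires rule 2, rule 3, rule 4, rule 6, rule 12, giving role_viewer, role_editor, device_trusted, admin_console, can_publish.
Round 2 fires rule 5, giving can_read.
Round 3 fires rule 9, giving can_invite.
Round 4 fires rule 8, giving audit_required.
audit_required first appears in round 4.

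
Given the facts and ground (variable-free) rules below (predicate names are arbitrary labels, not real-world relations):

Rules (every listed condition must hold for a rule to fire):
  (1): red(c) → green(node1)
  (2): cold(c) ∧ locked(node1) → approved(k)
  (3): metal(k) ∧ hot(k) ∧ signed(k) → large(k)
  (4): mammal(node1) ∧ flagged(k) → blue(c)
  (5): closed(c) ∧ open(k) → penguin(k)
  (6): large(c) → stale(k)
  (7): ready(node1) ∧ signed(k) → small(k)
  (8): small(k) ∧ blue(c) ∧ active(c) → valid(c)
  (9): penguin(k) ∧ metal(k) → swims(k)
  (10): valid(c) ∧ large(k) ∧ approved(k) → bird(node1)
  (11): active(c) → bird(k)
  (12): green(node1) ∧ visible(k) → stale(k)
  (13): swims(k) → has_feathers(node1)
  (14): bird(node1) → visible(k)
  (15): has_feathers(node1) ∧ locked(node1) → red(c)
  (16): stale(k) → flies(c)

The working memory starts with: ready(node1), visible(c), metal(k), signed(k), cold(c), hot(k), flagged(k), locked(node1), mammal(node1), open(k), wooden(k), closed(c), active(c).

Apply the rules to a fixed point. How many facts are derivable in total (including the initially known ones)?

28

Round 1: (2) [cold(c) ∧ locked(node1) → approved(k)]; (3) [metal(k) ∧ hot(k) ∧ signed(k) → large(k)]; (4) [mammal(node1) ∧ flagged(k) → blue(c)]; (5) [closed(c) ∧ open(k) → penguin(k)]; (7) [ready(node1) ∧ signed(k) → small(k)]; (11) [active(c) → bird(k)]. Adds approved(k), large(k), blue(c), penguin(k), small(k), bird(k).
Round 2: (8) [small(k) ∧ blue(c) ∧ active(c) → valid(c)]; (9) [penguin(k) ∧ metal(k) → swims(k)]. Adds valid(c), swims(k).
Round 3: (10) [valid(c) ∧ large(k) ∧ approved(k) → bird(node1)]; (13) [swims(k) → has_feathers(node1)]. Adds bird(node1), has_feathers(node1).
Round 4: (14) [bird(node1) → visible(k)]; (15) [has_feathers(node1) ∧ locked(node1) → red(c)]. Adds visible(k), red(c).
Round 5: (1) [red(c) → green(node1)]. Adds green(node1).
Round 6: (12) [green(node1) ∧ visible(k) → stale(k)]. Adds stale(k).
Round 7: (16) [stale(k) → flies(c)]. Adds flies(c).
Closure: {active(c), approved(k), bird(k), bird(node1), blue(c), closed(c), cold(c), flagged(k), flies(c), green(node1), has_feathers(node1), hot(k), large(k), locked(node1), mammal(node1), metal(k), open(k), penguin(k), ready(node1), red(c), signed(k), small(k), stale(k), swims(k), valid(c), visible(c), visible(k), wooden(k)} — 28 facts.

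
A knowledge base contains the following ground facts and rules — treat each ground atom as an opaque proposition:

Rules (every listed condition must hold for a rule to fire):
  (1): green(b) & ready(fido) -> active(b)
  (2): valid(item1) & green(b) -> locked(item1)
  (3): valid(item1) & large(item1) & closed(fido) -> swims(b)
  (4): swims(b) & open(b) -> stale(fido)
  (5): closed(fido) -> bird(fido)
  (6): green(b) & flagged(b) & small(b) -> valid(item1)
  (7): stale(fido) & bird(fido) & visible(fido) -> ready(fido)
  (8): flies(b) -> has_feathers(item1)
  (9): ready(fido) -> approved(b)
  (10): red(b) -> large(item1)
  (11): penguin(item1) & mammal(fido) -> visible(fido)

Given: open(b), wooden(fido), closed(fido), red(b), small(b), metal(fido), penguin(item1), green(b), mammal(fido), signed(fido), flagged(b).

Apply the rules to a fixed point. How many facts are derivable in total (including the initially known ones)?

21

Round 1: (5) [closed(fido) -> bird(fido)]; (6) [green(b) & flagged(b) & small(b) -> valid(item1)]; (10) [red(b) -> large(item1)]; (11) [penguin(item1) & mammal(fido) -> visible(fido)]. Adds bird(fido), valid(item1), large(item1), visible(fido).
Round 2: (2) [valid(item1) & green(b) -> locked(item1)]; (3) [valid(item1) & large(item1) & closed(fido) -> swims(b)]. Adds locked(item1), swims(b).
Round 3: (4) [swims(b) & open(b) -> stale(fido)]. Adds stale(fido).
Round 4: (7) [stale(fido) & bird(fido) & visible(fido) -> ready(fido)]. Adds ready(fido).
Round 5: (1) [green(b) & ready(fido) -> active(b)]; (9) [ready(fido) -> approved(b)]. Adds active(b), approved(b).
Closure: {active(b), approved(b), bird(fido), closed(fido), flagged(b), green(b), large(item1), locked(item1), mammal(fido), metal(fido), open(b), penguin(item1), ready(fido), red(b), signed(fido), small(b), stale(fido), swims(b), valid(item1), visible(fido), wooden(fido)} — 21 facts.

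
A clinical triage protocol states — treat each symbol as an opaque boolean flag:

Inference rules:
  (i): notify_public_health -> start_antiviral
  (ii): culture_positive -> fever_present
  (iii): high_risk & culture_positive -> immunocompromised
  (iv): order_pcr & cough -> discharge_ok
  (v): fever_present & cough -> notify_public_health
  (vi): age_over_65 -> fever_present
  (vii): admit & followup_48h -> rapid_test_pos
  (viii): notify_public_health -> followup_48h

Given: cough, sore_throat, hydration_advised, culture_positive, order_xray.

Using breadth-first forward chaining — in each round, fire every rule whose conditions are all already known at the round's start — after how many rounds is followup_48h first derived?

Round 1: (ii) [culture_positive -> fever_present]. New: fever_present.
Round 2: (v) [fever_present & cough -> notify_public_health]. New: notify_public_health.
Round 3: (i) [notify_public_health -> start_antiviral]; (viii) [notify_public_health -> followup_48h]. New: start_antiviral, followup_48h.
followup_48h first appears in round 3.

3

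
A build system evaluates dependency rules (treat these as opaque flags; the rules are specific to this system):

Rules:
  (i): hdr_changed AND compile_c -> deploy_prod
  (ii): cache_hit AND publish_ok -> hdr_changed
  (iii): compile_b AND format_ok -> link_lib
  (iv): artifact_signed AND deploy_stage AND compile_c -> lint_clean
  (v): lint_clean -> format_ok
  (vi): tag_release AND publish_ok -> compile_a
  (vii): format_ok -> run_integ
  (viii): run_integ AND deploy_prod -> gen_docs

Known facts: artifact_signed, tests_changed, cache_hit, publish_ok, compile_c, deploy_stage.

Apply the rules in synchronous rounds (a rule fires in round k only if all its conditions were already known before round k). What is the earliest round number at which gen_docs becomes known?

4

Round 1: (ii) [cache_hit AND publish_ok -> hdr_changed]; (iv) [artifact_signed AND deploy_stage AND compile_c -> lint_clean]. New: hdr_changed, lint_clean.
Round 2: (i) [hdr_changed AND compile_c -> deploy_prod]; (v) [lint_clean -> format_ok]. New: deploy_prod, format_ok.
Round 3: (vii) [format_ok -> run_integ]. New: run_integ.
Round 4: (viii) [run_integ AND deploy_prod -> gen_docs]. New: gen_docs.
gen_docs first appears in round 4.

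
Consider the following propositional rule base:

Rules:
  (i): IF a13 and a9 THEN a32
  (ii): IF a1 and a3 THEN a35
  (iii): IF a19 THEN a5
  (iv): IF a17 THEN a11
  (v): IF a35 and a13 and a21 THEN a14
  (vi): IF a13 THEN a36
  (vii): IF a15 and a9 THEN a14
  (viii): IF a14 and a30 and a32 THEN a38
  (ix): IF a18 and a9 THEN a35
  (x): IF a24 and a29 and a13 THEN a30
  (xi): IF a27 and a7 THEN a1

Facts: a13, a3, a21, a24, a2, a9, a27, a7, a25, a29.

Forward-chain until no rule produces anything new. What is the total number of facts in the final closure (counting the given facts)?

17

Round 1: (i) [IF a13 and a9 THEN a32]; (vi) [IF a13 THEN a36]; (x) [IF a24 and a29 and a13 THEN a30]; (xi) [IF a27 and a7 THEN a1]. New: a32, a36, a30, a1.
Round 2: (ii) [IF a1 and a3 THEN a35]. New: a35.
Round 3: (v) [IF a35 and a13 and a21 THEN a14]. New: a14.
Round 4: (viii) [IF a14 and a30 and a32 THEN a38]. New: a38.
Closure: {a1, a13, a14, a2, a21, a24, a25, a27, a29, a3, a30, a32, a35, a36, a38, a7, a9} — 17 facts.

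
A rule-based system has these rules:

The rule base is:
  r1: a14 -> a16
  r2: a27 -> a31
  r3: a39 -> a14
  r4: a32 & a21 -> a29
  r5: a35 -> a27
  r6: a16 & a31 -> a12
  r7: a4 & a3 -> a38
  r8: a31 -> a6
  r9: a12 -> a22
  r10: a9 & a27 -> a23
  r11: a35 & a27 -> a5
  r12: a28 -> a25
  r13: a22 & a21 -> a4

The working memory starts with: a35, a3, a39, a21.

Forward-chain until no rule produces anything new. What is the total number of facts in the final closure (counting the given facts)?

Round 1 — r3, r5, derive a14, a27.
Round 2 — r1, r2, r11, derive a16, a31, a5.
Round 3 — r6, r8, derive a12, a6.
Round 4 — r9, derive a22.
Round 5 — r13, derive a4.
Round 6 — r7, derive a38.
Closure: {a12, a14, a16, a21, a22, a27, a3, a31, a35, a38, a39, a4, a5, a6} — 14 facts.

14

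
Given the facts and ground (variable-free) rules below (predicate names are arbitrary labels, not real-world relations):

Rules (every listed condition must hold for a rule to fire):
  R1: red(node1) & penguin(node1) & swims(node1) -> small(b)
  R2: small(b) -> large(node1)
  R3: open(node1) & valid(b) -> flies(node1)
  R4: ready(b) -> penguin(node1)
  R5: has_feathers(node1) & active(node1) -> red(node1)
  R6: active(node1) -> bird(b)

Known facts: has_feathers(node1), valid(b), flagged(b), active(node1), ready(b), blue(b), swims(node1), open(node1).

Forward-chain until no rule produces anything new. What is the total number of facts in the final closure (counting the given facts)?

[1] R3 [open(node1) & valid(b) -> flies(node1)]; R4 [ready(b) -> penguin(node1)]; R5 [has_feathers(node1) & active(node1) -> red(node1)]; R6 [active(node1) -> bird(b)]. ⇒ new: flies(node1), penguin(node1), red(node1), bird(b).
[2] R1 [red(node1) & penguin(node1) & swims(node1) -> small(b)]. ⇒ new: small(b).
[3] R2 [small(b) -> large(node1)]. ⇒ new: large(node1).
Closure: {active(node1), bird(b), blue(b), flagged(b), flies(node1), has_feathers(node1), large(node1), open(node1), penguin(node1), ready(b), red(node1), small(b), swims(node1), valid(b)} — 14 facts.

14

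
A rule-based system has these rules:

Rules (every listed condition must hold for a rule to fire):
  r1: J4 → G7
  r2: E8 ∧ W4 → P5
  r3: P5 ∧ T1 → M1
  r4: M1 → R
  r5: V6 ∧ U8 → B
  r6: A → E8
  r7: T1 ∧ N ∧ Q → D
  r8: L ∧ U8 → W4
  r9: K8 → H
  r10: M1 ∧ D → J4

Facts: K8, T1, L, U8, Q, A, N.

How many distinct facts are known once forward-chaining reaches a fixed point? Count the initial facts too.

16

Round 1: r6 [A → E8]; r7 [T1 ∧ N ∧ Q → D]; r8 [L ∧ U8 → W4]; r9 [K8 → H]. New: E8, D, W4, H.
Round 2: r2 [E8 ∧ W4 → P5]. New: P5.
Round 3: r3 [P5 ∧ T1 → M1]. New: M1.
Round 4: r4 [M1 → R]; r10 [M1 ∧ D → J4]. New: R, J4.
Round 5: r1 [J4 → G7]. New: G7.
Closure: {A, D, E8, G7, H, J4, K8, L, M1, N, P5, Q, R, T1, U8, W4} — 16 facts.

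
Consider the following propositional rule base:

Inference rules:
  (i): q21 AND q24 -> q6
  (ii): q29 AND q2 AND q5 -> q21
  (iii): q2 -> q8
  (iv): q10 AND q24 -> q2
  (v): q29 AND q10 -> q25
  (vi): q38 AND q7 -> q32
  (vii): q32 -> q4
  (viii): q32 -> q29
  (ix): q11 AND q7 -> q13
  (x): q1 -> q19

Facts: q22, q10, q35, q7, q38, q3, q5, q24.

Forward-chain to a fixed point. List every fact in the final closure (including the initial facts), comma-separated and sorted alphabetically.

q10, q2, q21, q22, q24, q25, q29, q3, q32, q35, q38, q4, q5, q6, q7, q8

[1] (iv) [q10 AND q24 -> q2]; (vi) [q38 AND q7 -> q32]. ⇒ new: q2, q32.
[2] (iii) [q2 -> q8]; (vii) [q32 -> q4]; (viii) [q32 -> q29]. ⇒ new: q8, q4, q29.
[3] (ii) [q29 AND q2 AND q5 -> q21]; (v) [q29 AND q10 -> q25]. ⇒ new: q21, q25.
[4] (i) [q21 AND q24 -> q6]. ⇒ new: q6.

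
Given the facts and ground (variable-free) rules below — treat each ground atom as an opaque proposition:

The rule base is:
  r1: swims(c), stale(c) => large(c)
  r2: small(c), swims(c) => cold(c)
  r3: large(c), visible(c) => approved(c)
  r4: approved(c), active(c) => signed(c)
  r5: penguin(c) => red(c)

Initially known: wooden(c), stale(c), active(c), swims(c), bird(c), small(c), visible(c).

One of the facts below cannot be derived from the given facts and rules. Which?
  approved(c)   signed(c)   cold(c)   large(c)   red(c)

Round 1: r1 [swims(c), stale(c) => large(c)]; r2 [small(c), swims(c) => cold(c)]. New: large(c), cold(c).
Round 2: r3 [large(c), visible(c) => approved(c)]. New: approved(c).
Round 3: r4 [approved(c), active(c) => signed(c)]. New: signed(c).
Derived: signed(c) (round 3), cold(c) (round 1), large(c) (round 1), approved(c) (round 2). red(c) never appears in any round.

red(c)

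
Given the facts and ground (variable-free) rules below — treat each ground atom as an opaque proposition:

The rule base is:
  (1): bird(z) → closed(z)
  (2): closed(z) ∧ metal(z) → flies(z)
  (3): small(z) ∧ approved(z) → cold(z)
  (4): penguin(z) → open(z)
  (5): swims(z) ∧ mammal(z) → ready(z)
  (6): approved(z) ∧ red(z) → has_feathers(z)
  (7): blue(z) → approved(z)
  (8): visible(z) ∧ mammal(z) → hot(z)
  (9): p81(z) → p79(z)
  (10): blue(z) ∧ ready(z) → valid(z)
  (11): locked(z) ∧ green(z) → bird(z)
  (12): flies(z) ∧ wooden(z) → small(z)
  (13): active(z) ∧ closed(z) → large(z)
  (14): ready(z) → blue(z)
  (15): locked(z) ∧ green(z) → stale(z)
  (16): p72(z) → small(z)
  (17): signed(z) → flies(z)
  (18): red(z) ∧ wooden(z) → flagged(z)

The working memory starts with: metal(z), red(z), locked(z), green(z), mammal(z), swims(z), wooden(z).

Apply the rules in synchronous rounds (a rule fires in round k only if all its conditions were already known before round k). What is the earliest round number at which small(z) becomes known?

Round 1 — (5), (11), (15), (18), derive ready(z), bird(z), stale(z), flagged(z).
Round 2 — (1), (14), derive closed(z), blue(z).
Round 3 — (2), (7), (10), derive flies(z), approved(z), valid(z).
Round 4 — (6), (12), derive has_feathers(z), small(z).
small(z) first appears in round 4.

4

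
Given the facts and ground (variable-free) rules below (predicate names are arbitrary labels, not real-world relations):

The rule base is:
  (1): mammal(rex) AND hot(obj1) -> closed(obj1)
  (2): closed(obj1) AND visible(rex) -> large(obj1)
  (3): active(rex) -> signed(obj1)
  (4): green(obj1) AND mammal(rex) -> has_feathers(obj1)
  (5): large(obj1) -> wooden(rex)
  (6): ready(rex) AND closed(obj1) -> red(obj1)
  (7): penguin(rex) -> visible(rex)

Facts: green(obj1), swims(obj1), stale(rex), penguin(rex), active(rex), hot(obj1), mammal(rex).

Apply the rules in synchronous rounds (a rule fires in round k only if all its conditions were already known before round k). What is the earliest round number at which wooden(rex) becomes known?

Round 1: (1) [mammal(rex) AND hot(obj1) -> closed(obj1)]; (3) [active(rex) -> signed(obj1)]; (4) [green(obj1) AND mammal(rex) -> has_feathers(obj1)]; (7) [penguin(rex) -> visible(rex)]. Adds closed(obj1), signed(obj1), has_feathers(obj1), visible(rex).
Round 2: (2) [closed(obj1) AND visible(rex) -> large(obj1)]. Adds large(obj1).
Round 3: (5) [large(obj1) -> wooden(rex)]. Adds wooden(rex).
wooden(rex) first appears in round 3.

3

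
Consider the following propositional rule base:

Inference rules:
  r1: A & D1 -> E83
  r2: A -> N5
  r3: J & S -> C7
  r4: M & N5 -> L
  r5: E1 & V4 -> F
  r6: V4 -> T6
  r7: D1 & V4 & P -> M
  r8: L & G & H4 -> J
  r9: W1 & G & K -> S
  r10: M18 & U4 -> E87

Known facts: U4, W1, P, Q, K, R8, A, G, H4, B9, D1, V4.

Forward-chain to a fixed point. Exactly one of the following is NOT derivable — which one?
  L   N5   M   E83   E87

Round 1 — r1, r2, r6, r7, r9, derive E83, N5, T6, M, S.
Round 2 — r4, derive L.
Round 3 — r8, derive J.
Round 4 — r3, derive C7.
Derived: E83 (round 1), M (round 1), N5 (round 1), L (round 2). E87 never appears in any round.

E87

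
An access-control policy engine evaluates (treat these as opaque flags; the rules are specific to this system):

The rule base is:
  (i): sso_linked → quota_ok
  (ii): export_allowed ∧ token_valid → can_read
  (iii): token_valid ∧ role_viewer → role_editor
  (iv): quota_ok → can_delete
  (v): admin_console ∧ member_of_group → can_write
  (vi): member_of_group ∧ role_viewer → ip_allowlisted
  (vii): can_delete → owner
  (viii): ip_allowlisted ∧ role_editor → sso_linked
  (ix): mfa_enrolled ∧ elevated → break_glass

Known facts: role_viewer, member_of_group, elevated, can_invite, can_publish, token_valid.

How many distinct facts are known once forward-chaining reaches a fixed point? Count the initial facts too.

Round 1 — (iii), (vi), derive role_editor, ip_allowlisted.
Round 2 — (viii), derive sso_linked.
Round 3 — (i), derive quota_ok.
Round 4 — (iv), derive can_delete.
Round 5 — (vii), derive owner.
Closure: {can_delete, can_invite, can_publish, elevated, ip_allowlisted, member_of_group, owner, quota_ok, role_editor, role_viewer, sso_linked, token_valid} — 12 facts.

12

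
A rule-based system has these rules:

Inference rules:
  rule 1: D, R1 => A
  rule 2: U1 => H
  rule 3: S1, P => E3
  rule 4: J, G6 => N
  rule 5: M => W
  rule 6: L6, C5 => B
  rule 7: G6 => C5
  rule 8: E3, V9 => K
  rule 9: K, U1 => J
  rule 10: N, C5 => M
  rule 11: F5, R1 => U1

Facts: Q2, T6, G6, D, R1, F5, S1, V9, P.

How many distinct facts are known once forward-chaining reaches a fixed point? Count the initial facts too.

19

[1] rule 1 [D, R1 => A]; rule 3 [S1, P => E3]; rule 7 [G6 => C5]; rule 11 [F5, R1 => U1]. ⇒ new: A, E3, C5, U1.
[2] rule 2 [U1 => H]; rule 8 [E3, V9 => K]. ⇒ new: H, K.
[3] rule 9 [K, U1 => J]. ⇒ new: J.
[4] rule 4 [J, G6 => N]. ⇒ new: N.
[5] rule 10 [N, C5 => M]. ⇒ new: M.
[6] rule 5 [M => W]. ⇒ new: W.
Closure: {A, C5, D, E3, F5, G6, H, J, K, M, N, P, Q2, R1, S1, T6, U1, V9, W} — 19 facts.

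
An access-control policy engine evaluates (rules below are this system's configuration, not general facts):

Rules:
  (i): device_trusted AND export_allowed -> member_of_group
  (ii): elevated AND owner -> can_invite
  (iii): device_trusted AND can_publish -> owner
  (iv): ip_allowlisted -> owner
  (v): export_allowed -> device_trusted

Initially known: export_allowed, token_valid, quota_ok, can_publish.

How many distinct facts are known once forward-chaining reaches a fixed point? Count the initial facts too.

7

Round 1 fires (v), giving device_trusted.
Round 2 fires (i), (iii), giving member_of_group, owner.
Closure: {can_publish, device_trusted, export_allowed, member_of_group, owner, quota_ok, token_valid} — 7 facts.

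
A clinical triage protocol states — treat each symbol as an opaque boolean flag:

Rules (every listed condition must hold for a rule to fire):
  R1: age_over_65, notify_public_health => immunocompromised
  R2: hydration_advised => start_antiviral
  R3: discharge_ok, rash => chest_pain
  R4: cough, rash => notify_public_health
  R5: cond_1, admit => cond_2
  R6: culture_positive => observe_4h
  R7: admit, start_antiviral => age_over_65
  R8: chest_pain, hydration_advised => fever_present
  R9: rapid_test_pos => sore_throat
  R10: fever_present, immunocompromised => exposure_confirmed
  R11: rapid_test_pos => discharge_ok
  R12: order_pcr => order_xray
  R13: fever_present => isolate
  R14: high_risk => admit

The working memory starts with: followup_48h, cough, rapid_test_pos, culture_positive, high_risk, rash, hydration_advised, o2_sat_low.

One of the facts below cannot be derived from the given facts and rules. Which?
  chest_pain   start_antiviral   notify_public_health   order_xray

Round 1 — R2, R4, R6, R9, R11, R14, derive start_antiviral, notify_public_health, observe_4h, sore_throat, discharge_ok, admit.
Round 2 — R3, R7, derive chest_pain, age_over_65.
Round 3 — R1, R8, derive immunocompromised, fever_present.
Round 4 — R10, R13, derive exposure_confirmed, isolate.
Derived: start_antiviral (round 1), chest_pain (round 2), notify_public_health (round 1). order_xray never appears in any round.

order_xray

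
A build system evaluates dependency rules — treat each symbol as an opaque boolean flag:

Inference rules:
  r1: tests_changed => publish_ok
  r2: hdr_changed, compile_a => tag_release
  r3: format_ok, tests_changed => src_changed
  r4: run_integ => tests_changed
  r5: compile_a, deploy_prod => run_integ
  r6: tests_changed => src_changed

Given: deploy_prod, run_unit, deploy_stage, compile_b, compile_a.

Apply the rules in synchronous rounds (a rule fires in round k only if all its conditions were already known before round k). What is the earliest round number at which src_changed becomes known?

Round 1: r5 [compile_a, deploy_prod => run_integ]. New: run_integ.
Round 2: r4 [run_integ => tests_changed]. New: tests_changed.
Round 3: r1 [tests_changed => publish_ok]; r6 [tests_changed => src_changed]. New: publish_ok, src_changed.
src_changed first appears in round 3.

3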